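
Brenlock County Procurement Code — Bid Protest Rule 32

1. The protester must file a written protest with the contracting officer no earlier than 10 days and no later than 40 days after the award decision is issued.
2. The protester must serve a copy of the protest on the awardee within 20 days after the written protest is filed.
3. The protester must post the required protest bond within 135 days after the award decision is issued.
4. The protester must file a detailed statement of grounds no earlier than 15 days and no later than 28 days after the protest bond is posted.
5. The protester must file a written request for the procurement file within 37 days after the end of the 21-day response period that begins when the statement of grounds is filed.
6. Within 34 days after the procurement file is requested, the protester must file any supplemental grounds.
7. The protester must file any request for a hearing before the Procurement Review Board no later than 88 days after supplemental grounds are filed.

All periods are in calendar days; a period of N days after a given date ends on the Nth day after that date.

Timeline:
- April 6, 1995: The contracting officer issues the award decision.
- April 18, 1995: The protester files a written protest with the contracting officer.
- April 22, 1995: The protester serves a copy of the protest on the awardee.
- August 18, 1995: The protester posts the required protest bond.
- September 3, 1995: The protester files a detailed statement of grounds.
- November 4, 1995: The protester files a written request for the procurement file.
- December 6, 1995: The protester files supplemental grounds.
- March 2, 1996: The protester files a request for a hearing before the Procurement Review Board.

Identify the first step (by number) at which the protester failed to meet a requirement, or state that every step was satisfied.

Step 5

Step 1 — 10 and 40 days from April 6, 1995 (when the award decision is issued) are April 16, 1995 and May 16, 1995 respectively; done April 18, 1995, which is between those dates.
Step 2 — counting 20 days from April 18, 1995 (when the written protest is filed) gives a deadline of May 8, 1995; completed April 22, 1995, before the deadline.
Step 3 — counting 135 days from April 6, 1995 (when the award decision is issued) gives a deadline of August 19, 1995; completed August 18, 1995, before the deadline.
Step 4 — 15 and 28 days from August 18, 1995 (when the protest bond is posted) are September 2, 1995 and September 15, 1995 respectively; done September 3, 1995, which is between those dates.
Step 5 — counting 37 days from September 24, 1995 (end of the 21-day response period, which began when the statement of grounds is filed on September 3, 1995) gives a deadline of October 31, 1995; November 4, 1995 misses that deadline by 4 days.
The analysis stops there.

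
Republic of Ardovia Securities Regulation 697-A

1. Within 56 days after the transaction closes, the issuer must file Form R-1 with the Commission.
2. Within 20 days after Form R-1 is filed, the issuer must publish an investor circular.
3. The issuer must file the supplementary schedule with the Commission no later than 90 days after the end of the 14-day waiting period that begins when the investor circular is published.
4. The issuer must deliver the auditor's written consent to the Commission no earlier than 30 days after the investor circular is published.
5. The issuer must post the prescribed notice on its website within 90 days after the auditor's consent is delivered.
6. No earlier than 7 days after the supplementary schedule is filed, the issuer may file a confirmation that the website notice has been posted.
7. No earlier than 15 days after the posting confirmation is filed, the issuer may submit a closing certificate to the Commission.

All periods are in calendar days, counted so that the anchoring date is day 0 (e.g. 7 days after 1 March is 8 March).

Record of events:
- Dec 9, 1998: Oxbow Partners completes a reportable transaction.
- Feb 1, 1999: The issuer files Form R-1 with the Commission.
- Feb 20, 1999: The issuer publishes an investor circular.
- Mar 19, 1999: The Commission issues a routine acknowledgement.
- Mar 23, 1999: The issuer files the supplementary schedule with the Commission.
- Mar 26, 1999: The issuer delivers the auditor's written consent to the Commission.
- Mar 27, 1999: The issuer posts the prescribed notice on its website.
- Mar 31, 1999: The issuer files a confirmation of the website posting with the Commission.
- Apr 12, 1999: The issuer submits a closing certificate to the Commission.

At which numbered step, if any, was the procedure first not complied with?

Step 1 — counting 56 days from Dec 9, 1998 (when the transaction closes) gives a deadline of Feb 3, 1999; done Feb 1, 1999 — timely.
Step 2 — counting 20 days from Feb 1, 1999 (when Form R-1 is filed) gives a deadline of Feb 21, 1999; completed Feb 20, 1999, before the deadline.
Step 3 — counting 90 days from Mar 6, 1999 (end of the 14-day waiting period, which began when the investor circular is published on Feb 20, 1999) gives a deadline of Jun 4, 1999; done Mar 23, 1999 — timely.
Step 4 — must wait 30 days from Feb 20, 1999 (when the investor circular is published), so not before Mar 22, 1999; done Mar 26, 1999, after the minimum wait.
Step 5 — counting 90 days from Mar 26, 1999 (when the auditor's consent is delivered) gives a deadline of Jun 24, 1999; Mar 27, 1999 is within that limit.
Step 6 — must wait 7 days from Mar 23, 1999 (when the supplementary schedule is filed), so not before Mar 30, 1999; done Mar 31, 1999, after the minimum wait.
Step 7 — must wait 15 days from Mar 31, 1999 (when the posting confirmation is filed), so not before Apr 15, 1999; Apr 12, 1999 is 3 days before the earliest permitted date.
The analysis stops there.

Step 7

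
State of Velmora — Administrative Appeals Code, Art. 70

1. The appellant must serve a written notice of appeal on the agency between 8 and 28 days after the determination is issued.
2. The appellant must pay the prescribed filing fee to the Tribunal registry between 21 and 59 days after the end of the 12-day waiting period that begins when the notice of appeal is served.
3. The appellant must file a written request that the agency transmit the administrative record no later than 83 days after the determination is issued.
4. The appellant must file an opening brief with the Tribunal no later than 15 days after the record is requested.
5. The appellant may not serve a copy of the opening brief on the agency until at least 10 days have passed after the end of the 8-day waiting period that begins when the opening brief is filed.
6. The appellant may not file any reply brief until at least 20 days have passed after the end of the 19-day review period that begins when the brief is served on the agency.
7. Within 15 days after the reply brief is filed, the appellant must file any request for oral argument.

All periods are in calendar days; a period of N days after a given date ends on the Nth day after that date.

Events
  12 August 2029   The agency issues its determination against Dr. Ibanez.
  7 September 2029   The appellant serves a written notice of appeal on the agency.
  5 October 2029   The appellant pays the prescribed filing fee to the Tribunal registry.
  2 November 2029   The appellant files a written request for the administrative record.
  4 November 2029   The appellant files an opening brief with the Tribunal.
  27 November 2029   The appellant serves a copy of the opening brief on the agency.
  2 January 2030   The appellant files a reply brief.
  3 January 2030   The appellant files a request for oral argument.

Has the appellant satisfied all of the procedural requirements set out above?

No

(1) the permitted window runs from 12 August 2029 + 8 = 20 August 2029 to 12 August 2029 + 28 = 9 September 2029; done 7 September 2029, which is between those dates.
(2) the permitted window runs from 19 September 2029 + 21 = 10 October 2029 to 19 September 2029 + 59 = 17 November 2029; done 5 October 2029 — 5 days before the window opened.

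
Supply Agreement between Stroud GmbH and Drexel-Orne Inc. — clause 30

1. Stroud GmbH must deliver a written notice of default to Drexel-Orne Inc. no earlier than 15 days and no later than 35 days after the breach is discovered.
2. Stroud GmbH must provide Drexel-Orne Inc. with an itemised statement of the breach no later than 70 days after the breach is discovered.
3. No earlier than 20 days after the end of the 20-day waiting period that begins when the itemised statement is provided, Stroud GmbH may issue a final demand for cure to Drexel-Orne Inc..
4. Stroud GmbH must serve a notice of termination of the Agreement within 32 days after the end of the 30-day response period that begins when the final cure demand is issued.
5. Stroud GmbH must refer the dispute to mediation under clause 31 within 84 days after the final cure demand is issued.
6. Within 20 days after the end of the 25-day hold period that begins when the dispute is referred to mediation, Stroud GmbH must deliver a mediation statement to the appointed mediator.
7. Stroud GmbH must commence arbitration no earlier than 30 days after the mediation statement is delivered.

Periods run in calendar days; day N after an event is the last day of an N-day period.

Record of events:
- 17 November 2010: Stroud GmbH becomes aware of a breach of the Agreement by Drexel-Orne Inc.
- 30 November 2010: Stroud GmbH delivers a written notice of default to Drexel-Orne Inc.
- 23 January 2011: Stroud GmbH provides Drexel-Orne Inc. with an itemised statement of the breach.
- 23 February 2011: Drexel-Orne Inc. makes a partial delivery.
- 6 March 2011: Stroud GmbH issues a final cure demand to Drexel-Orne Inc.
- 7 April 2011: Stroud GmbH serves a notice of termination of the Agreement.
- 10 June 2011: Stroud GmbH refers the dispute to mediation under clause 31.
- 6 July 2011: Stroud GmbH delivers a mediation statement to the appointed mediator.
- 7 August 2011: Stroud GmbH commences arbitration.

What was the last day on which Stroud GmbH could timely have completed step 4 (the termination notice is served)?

7 May 2011

The final cure demand is issued on 6 March 2011; the 30-day response period therefore ends 5 April 2011, and step 4 runs from that date. 32 days after 5 April 2011 is 7 May 2011.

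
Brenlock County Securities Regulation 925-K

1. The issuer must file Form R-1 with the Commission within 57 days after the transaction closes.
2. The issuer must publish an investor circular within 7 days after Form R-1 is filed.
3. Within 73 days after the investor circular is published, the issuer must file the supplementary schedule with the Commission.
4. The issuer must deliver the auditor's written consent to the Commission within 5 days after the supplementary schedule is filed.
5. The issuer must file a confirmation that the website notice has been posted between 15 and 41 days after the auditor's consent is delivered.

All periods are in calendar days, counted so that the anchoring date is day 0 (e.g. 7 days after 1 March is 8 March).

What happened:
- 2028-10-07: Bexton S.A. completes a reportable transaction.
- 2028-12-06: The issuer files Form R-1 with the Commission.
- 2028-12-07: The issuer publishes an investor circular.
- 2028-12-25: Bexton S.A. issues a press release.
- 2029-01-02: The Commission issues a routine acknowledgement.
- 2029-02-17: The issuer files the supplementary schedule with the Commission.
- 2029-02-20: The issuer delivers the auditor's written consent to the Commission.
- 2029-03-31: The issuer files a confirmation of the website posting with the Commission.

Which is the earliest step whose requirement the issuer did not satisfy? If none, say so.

Step 1

(1) due by 2028-10-07 + 57 days = 2028-12-03; 2028-12-06 misses that deadline by 3 days.
The analysis stops there.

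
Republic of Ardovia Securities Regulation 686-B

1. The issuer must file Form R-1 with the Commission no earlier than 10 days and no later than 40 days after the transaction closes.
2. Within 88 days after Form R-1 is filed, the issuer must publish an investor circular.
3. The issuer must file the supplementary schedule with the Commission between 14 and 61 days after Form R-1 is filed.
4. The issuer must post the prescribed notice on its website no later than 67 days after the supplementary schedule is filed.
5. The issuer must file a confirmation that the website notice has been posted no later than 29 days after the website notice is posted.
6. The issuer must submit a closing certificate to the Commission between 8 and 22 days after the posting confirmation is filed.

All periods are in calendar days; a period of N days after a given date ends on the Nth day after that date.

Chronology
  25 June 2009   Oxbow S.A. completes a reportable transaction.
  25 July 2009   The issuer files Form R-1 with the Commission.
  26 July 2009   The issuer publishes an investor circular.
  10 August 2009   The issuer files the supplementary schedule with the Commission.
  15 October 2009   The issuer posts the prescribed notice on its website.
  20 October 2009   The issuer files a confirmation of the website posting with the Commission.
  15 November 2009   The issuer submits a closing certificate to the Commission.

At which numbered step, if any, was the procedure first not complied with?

Step 1: the window is 10–40 days after 25 June 2009 (when the transaction closes), so 5 July 2009 through 4 August 2009; done 25 July 2009, which is between those dates.
Step 2: 88 days after 25 July 2009 (when Form R-1 is filed) is 21 October 2009; done 26 July 2009 — timely.
Step 3: the window is 14–61 days after 25 July 2009 (when Form R-1 is filed), so 8 August 2009 through 24 September 2009; done 10 August 2009, which is between those dates.
Step 4: 67 days after 10 August 2009 (when the supplementary schedule is filed) is 16 October 2009; done 15 October 2009 — timely.
Step 5: 29 days after 15 October 2009 (when the website notice is posted) is 13 November 2009; completed 20 October 2009, before the deadline.
Step 6: the window is 8–22 days after 20 October 2009 (when the posting confirmation is filed), so 28 October 2009 through 11 November 2009; 15 November 2009 is 4 days past the end of the window.
The analysis stops there.

Step 6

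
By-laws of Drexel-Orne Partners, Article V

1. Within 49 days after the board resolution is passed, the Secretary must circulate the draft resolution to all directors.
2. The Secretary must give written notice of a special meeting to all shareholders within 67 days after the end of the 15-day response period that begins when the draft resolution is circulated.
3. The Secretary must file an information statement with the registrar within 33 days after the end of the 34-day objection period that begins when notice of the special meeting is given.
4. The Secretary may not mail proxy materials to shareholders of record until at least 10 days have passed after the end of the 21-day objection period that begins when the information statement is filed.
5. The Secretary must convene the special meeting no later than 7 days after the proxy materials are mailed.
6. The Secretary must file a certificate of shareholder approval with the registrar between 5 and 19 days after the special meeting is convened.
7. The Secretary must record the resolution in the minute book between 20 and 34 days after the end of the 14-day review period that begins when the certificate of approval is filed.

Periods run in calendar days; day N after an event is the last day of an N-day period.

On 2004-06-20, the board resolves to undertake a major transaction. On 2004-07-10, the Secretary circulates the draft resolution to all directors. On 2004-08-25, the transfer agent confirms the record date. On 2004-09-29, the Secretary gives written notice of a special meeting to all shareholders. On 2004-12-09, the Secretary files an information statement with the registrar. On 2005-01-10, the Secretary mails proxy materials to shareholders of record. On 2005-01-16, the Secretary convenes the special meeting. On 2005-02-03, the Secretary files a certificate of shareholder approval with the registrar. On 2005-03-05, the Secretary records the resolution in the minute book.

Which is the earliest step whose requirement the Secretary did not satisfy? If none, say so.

(1) due by 2004-06-20 + 49 days = 2004-08-08; done 2004-07-10 — timely.
(2) due by 2004-07-25 + 67 days = 2004-09-30; done 2004-09-29 — timely.
(3) due by 2004-11-02 + 33 days = 2004-12-05; done 2004-12-09 — 4 days late.

Step 3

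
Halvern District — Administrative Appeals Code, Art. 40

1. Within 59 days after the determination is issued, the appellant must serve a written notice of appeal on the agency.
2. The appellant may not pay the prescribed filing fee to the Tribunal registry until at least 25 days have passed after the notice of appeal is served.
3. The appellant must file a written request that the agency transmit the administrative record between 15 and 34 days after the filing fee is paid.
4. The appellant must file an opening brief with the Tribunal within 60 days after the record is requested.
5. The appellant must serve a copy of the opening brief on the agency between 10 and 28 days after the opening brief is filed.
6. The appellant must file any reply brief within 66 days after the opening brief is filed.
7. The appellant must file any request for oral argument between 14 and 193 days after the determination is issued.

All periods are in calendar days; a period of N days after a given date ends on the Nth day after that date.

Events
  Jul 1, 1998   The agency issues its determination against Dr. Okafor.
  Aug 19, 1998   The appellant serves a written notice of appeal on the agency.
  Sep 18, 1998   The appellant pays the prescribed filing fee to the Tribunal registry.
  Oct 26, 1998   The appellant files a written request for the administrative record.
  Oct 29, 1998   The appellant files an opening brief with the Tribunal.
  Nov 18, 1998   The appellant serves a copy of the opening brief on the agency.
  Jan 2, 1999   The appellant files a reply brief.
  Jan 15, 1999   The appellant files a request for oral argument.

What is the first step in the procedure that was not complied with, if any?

Step 3

(1) due by Jul 1, 1998 + 59 days = Aug 29, 1998; Aug 19, 1998 is within that limit.
(2) permitted from Aug 19, 1998 + 25 days = Sep 13, 1998 onward; done Sep 18, 1998 — permitted.
(3) the permitted window runs from Sep 18, 1998 + 15 = Oct 3, 1998 to Sep 18, 1998 + 34 = Oct 22, 1998; Oct 26, 1998 is 4 days past the end of the window.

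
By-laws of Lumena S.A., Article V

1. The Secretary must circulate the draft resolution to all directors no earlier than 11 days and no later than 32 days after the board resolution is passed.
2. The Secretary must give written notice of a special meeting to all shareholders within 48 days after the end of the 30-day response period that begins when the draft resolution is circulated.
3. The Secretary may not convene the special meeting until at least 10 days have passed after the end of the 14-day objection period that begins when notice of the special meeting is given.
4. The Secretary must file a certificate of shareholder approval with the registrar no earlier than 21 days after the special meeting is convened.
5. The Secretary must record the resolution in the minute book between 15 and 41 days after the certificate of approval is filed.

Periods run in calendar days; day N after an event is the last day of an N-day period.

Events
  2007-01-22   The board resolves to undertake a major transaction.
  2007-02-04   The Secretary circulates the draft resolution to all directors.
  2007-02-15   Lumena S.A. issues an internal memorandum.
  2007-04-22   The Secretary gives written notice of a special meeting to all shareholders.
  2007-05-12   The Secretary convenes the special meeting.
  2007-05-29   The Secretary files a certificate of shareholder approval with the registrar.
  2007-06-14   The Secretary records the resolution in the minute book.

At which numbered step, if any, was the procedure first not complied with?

Step 3

Step 1 — 11 and 32 days from 2007-01-22 (when the board resolution is passed) are 2007-02-02 and 2007-02-23 respectively; done 2007-02-04, which is between those dates.
Step 2 — counting 48 days from 2007-03-06 (end of the 30-day response period, which began when the draft resolution is circulated on 2007-02-04) gives a deadline of 2007-04-23; done 2007-04-22 — timely.
Step 3 — must wait 10 days from 2007-05-06 (end of the 14-day objection period, which began when notice of the special meeting is given on 2007-04-22), so not before 2007-05-16; done 2007-05-12 — 4 days too early.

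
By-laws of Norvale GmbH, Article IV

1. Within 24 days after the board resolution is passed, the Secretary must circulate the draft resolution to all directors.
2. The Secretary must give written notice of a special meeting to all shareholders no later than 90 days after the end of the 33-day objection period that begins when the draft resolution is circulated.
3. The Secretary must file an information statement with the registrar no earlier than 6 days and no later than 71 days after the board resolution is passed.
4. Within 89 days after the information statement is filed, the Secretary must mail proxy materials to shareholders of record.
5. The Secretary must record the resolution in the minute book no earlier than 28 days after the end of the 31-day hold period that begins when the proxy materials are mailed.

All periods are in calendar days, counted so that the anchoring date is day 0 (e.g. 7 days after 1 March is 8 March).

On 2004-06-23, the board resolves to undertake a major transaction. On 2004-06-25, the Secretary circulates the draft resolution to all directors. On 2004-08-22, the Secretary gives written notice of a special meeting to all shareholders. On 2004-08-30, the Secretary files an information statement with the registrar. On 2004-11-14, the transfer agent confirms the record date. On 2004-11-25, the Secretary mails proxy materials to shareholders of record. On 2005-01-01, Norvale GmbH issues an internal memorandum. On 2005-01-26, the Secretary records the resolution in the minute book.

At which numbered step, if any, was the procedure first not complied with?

Step 1: 24 days after 2004-06-23 (when the board resolution is passed) is 2004-07-17; completed 2004-06-25, before the deadline.
Step 2: 90 days after 2004-07-28 (end of the 33-day objection period, which began when the draft resolution is circulated on 2004-06-25) is 2004-10-26; 2004-08-22 is within that limit.
Step 3: the window is 6–71 days after 2004-06-23 (when the board resolution is passed), so 2004-06-29 through 2004-09-02; 2004-08-30 falls inside that range.
Step 4: 89 days after 2004-08-30 (when the information statement is filed) is 2004-11-27; done 2004-11-25 — timely.
Step 5: the earliest permitted date is 28 days after 2004-12-26 (end of the 31-day hold period, which began when the proxy materials are mailed on 2004-11-25), i.e. 2005-01-23; 2005-01-26 is on or after that date.

None — every step was satisfied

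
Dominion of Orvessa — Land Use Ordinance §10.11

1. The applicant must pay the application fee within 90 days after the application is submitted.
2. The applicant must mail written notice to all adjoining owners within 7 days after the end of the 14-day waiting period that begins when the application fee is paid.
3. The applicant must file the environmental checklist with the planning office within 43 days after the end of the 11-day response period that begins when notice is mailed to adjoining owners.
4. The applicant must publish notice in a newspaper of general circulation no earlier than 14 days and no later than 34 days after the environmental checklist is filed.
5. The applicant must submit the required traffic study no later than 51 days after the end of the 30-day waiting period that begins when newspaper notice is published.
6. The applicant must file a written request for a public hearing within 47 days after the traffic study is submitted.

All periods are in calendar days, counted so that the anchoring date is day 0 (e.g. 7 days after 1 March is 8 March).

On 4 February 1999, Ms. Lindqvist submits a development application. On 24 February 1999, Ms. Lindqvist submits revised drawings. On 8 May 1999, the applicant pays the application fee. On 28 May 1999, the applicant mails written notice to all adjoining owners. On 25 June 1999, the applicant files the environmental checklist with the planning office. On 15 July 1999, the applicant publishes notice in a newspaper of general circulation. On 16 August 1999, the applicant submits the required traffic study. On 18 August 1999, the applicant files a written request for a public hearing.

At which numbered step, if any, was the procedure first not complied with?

Step 1

Step 1: 90 days after 4 February 1999 (when the application is submitted) is 5 May 1999; done 8 May 1999 — 3 days late.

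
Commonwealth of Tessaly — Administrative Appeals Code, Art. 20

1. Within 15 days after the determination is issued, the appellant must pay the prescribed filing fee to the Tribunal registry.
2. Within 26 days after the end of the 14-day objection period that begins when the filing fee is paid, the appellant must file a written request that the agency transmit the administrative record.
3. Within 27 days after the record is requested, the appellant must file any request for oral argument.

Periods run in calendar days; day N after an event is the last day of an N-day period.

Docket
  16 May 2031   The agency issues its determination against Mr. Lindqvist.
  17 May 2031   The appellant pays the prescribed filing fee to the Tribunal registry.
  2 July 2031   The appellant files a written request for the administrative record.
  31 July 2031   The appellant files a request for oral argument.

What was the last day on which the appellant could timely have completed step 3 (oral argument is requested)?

29 July 2031

Step 3 runs from 2 July 2031, when the record is requested. 27 days after 2 July 2031 is 29 July 2031.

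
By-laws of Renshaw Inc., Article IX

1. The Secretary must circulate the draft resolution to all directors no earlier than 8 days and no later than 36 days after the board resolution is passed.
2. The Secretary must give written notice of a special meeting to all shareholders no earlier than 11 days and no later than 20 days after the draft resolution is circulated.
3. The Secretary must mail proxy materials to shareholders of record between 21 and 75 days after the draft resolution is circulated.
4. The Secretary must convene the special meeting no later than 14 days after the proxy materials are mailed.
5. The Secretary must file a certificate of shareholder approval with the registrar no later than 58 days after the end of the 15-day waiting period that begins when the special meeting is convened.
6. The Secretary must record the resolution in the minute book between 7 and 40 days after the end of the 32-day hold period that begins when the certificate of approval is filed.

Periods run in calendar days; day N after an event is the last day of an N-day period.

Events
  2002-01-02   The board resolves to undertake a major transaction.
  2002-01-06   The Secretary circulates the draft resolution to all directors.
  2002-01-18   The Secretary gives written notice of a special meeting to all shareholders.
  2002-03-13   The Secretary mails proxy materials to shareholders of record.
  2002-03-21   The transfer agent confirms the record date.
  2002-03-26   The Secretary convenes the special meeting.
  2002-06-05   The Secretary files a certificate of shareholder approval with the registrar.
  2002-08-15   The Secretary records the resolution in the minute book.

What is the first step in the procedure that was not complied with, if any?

Step 1

(1) the permitted window runs from 2002-01-02 + 8 = 2002-01-10 to 2002-01-02 + 36 = 2002-02-07; 2002-01-06 is 4 days too early.
That is the first point of non-compliance.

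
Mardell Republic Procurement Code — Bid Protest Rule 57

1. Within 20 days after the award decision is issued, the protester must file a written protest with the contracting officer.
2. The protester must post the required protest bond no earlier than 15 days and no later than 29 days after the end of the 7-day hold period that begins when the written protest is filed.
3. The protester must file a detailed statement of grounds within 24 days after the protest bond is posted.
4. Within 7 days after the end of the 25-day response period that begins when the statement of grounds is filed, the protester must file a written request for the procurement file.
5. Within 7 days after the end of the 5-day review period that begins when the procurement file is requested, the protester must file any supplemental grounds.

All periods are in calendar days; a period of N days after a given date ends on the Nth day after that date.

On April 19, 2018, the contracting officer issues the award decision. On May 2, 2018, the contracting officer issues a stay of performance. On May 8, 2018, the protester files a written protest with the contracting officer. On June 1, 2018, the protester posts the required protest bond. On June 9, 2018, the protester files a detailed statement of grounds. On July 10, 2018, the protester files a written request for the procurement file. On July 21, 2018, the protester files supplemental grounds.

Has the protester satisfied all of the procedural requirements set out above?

(1) due by April 19, 2018 + 20 days = May 9, 2018; May 8, 2018 is within that limit.
(2) the permitted window runs from May 15, 2018 + 15 = May 30, 2018 to May 15, 2018 + 29 = June 13, 2018; done June 1, 2018 — within the window.
(3) due by June 1, 2018 + 24 days = June 25, 2018; completed June 9, 2018, before the deadline.
(4) due by July 4, 2018 + 7 days = July 11, 2018; July 10, 2018 is within that limit.
(5) due by July 15, 2018 + 7 days = July 22, 2018; July 21, 2018 is within that limit.

Yes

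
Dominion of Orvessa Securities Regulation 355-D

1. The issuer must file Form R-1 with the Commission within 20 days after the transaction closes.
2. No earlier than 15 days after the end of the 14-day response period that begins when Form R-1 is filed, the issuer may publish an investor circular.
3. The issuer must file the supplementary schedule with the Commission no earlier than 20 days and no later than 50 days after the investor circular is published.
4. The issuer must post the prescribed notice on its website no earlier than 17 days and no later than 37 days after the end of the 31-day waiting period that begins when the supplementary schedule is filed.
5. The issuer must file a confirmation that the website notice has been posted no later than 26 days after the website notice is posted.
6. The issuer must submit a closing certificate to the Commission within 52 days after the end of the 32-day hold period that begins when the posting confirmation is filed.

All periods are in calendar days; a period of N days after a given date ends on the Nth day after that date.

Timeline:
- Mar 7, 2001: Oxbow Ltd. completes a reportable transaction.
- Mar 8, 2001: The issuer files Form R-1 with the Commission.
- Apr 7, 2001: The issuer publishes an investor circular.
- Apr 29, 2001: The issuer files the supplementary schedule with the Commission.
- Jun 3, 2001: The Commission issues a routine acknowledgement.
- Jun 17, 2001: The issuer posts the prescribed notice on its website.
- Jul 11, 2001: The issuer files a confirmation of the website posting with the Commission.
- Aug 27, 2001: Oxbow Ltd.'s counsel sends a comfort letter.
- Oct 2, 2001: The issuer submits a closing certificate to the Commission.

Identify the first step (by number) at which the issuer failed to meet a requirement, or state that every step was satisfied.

None — every step was satisfied

Step 1: 20 days after Mar 7, 2001 (when the transaction closes) is Mar 27, 2001; completed Mar 8, 2001, before the deadline.
Step 2: the earliest permitted date is 15 days after Mar 22, 2001 (end of the 14-day response period, which began when Form R-1 is filed on Mar 8, 2001), i.e. Apr 6, 2001; done Apr 7, 2001, after the minimum wait.
Step 3: the window is 20–50 days after Apr 7, 2001 (when the investor circular is published), so Apr 27, 2001 through May 27, 2001; Apr 29, 2001 falls inside that range.
Step 4: the window is 17–37 days after May 30, 2001 (end of the 31-day waiting period, which began when the supplementary schedule is filed on Apr 29, 2001), so Jun 16, 2001 through Jul 6, 2001; done Jun 17, 2001, which is between those dates.
Step 5: 26 days after Jun 17, 2001 (when the website notice is posted) is Jul 13, 2001; done Jul 11, 2001 — timely.
Step 6: 52 days after Aug 12, 2001 (end of the 32-day hold period, which began when the posting confirmation is filed on Jul 11, 2001) is Oct 3, 2001; done Oct 2, 2001 — timely.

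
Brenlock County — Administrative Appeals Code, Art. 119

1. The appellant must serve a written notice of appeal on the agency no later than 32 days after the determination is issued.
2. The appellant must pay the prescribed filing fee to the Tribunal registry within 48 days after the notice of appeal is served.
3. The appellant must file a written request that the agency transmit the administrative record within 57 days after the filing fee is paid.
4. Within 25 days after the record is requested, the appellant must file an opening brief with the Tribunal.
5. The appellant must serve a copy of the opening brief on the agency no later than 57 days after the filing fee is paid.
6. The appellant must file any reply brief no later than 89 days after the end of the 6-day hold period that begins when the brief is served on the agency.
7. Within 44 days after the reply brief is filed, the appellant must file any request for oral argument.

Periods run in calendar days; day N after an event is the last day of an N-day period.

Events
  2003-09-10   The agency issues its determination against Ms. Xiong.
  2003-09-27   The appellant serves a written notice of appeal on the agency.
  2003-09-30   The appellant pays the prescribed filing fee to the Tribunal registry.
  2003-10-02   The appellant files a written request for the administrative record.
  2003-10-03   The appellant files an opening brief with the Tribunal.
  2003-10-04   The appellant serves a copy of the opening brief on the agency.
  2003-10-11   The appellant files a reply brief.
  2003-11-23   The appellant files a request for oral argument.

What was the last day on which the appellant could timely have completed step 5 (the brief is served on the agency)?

Step 5 runs from 2003-09-30, when the filing fee is paid. 57 days after 2003-09-30 is 2003-11-26.

2003-11-26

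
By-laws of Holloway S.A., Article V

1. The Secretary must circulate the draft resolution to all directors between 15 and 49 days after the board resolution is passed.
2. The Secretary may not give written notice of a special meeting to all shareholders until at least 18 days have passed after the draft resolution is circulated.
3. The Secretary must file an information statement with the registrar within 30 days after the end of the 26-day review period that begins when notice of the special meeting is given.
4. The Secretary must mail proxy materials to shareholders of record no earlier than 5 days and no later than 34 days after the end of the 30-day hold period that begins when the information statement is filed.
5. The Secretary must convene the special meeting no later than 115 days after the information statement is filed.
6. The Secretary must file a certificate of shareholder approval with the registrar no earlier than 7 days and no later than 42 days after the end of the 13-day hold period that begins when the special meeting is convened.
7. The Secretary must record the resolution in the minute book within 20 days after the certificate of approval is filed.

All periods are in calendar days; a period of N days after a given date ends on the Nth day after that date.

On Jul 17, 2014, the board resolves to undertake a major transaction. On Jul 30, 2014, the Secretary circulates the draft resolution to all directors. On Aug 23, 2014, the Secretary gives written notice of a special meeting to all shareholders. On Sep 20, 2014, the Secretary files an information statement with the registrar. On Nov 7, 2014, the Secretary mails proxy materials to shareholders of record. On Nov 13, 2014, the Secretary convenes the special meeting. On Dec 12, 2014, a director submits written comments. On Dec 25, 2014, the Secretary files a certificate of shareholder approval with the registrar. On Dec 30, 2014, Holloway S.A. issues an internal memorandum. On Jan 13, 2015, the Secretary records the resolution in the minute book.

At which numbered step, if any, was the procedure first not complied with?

(1) the permitted window runs from Jul 17, 2014 + 15 = Aug 1, 2014 to Jul 17, 2014 + 49 = Sep 4, 2014; Jul 30, 2014 is 2 days too early.

Step 1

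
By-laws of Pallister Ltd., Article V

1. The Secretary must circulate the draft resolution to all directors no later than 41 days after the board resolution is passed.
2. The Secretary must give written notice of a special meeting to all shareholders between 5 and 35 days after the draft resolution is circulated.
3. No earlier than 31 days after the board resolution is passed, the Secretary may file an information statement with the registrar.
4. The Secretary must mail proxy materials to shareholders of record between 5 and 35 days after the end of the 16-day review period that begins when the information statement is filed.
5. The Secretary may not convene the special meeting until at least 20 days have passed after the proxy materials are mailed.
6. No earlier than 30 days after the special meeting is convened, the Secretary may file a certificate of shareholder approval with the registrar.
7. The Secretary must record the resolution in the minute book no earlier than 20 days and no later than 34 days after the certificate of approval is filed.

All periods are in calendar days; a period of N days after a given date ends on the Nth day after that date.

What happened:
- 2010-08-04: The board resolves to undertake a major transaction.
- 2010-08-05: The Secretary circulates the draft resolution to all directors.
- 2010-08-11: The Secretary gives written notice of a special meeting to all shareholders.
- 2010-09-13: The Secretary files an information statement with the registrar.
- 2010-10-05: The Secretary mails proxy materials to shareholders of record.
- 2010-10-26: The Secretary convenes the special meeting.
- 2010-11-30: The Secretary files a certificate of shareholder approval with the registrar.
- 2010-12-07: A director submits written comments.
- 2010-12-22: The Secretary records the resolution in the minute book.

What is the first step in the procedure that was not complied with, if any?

None — every step was satisfied

Step 1: 41 days after 2010-08-04 (when the board resolution is passed) is 2010-09-14; done 2010-08-05 — timely.
Step 2: the window is 5–35 days after 2010-08-05 (when the draft resolution is circulated), so 2010-08-10 through 2010-09-09; done 2010-08-11, which is between those dates.
Step 3: the earliest permitted date is 31 days after 2010-08-04 (when the board resolution is passed), i.e. 2010-09-04; 2010-09-13 is on or after that date.
Step 4: the window is 5–35 days after 2010-09-29 (end of the 16-day review period, which began when the information statement is filed on 2010-09-13), so 2010-10-04 through 2010-11-03; done 2010-10-05, which is between those dates.
Step 5: the earliest permitted date is 20 days after 2010-10-05 (when the proxy materials are mailed), i.e. 2010-10-25; done 2010-10-26 — permitted.
Step 6: the earliest permitted date is 30 days after 2010-10-26 (when the special meeting is convened), i.e. 2010-11-25; done 2010-11-30, after the minimum wait.
Step 7: the window is 20–34 days after 2010-11-30 (when the certificate of approval is filed), so 2010-12-20 through 2011-01-03; done 2010-12-22 — within the window.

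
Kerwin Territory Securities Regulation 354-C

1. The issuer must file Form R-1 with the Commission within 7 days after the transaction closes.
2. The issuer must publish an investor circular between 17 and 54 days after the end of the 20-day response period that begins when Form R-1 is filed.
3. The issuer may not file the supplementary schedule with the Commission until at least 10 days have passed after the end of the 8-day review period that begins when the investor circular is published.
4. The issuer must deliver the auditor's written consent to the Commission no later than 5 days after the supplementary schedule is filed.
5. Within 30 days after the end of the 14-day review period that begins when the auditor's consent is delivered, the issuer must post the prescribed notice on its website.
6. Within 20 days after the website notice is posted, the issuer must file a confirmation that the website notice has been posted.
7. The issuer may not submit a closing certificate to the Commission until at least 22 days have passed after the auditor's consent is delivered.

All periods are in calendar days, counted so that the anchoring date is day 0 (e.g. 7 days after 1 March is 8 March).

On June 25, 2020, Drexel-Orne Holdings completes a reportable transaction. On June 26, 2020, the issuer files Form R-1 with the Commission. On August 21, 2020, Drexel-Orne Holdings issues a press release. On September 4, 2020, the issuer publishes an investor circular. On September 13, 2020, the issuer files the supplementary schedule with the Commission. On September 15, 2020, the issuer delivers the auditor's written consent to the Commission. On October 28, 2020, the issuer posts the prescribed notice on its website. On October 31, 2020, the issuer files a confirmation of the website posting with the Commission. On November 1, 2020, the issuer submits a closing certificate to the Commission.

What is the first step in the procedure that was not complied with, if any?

Step 3

Step 1: 7 days after June 25, 2020 (when the transaction closes) is July 2, 2020; June 26, 2020 is within that limit.
Step 2: the window is 17–54 days after July 16, 2020 (end of the 20-day response period, which began when Form R-1 is filed on June 26, 2020), so August 2, 2020 through September 8, 2020; done September 4, 2020 — within the window.
Step 3: the earliest permitted date is 10 days after September 12, 2020 (end of the 8-day review period, which began when the investor circular is published on September 4, 2020), i.e. September 22, 2020; acted on September 13, 2020, 9 days prematurely.
The procedure was therefore not followed at step 3.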